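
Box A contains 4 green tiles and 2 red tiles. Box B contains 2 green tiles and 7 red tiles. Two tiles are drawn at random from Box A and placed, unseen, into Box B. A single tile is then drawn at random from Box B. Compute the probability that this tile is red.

23/33

Condition on how many of the transferred tiles are red (from Box A: 2 red of 6; then Box B has 11 total).
  0 red: C(2,0)C(4,2)/C(6,2) = 2/5; then P = 7/11
  1 red: C(2,1)C(4,1)/C(6,2) = 8/15; then P = 8/11
  2 red: C(2,2)C(4,0)/C(6,2) = 1/15; then P = 9/11
P(red from Box B) = 23/33 ≈ 0.6970.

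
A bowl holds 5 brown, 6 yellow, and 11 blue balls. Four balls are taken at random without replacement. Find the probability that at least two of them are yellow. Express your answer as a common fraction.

61/209

Sum the hypergeometric tail for j = 2,…,4 yellow balls.
Favorable = C(6,2)·C(16,2) + C(6,3)·C(16,1) + C(6,4)·C(16,0) = 2135; total = C(22,4) = 7315.
P = 2135/7315 = 61/209 ≈ 0.2919.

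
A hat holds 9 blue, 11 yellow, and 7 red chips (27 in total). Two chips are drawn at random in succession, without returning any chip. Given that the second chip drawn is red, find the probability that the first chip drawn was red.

P(first=red and the second chip drawn is red) = (7/27)·(6/26) = 7/117.
P(the second chip drawn is red) = Σ over first color = 7/78 + 77/702 + 7/117 = 7/27.
By Bayes, P(first=red | the second chip drawn is red) = 7/117 / 7/27 = 3/13 ≈ 0.2308.

3/13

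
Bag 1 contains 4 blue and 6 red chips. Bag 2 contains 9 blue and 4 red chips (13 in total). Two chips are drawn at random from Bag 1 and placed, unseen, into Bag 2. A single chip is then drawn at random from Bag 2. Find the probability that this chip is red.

26/75

Condition on how many of the transferred chips are red (from Bag 1: 6 red of 10; then Bag 2 has 15 total).
  0 red: C(6,0)C(4,2)/C(10,2) = 2/15; then P = 4/15
  1 red: C(6,1)C(4,1)/C(10,2) = 8/15; then P = 5/15
  2 red: C(6,2)C(4,0)/C(10,2) = 1/3; then P = 6/15
P(red from Bag 2) = 26/75 ≈ 0.3467.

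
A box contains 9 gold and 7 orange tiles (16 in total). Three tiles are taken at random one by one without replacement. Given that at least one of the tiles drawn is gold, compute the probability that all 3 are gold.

P(all 3 gold) = C(9,3)/C(16,3) = 3/20; P(at least one gold) = 1 − C(7,3)/C(16,3) = 15/16.
Since 'all 3 gold' ⊆ 'at least one gold', P(all 3 | at least one) = 3/20 / 15/16 = 4/25 ≈ 0.1600.

4/25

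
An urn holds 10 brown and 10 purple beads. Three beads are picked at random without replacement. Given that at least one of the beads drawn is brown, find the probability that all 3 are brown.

P(all 3 brown) = C(10,3)/C(20,3) = 2/19; P(at least one brown) = 1 − C(10,3)/C(20,3) = 17/19.
Since 'all 3 brown' ⊆ 'at least one brown', P(all 3 | at least one) = 2/19 / 17/19 = 2/17 ≈ 0.1176.

2/17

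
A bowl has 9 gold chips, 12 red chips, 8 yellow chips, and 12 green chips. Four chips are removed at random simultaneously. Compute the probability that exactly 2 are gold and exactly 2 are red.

1188/50635

Unordered draws without replacement: count favorable combinations over C(41,4).
Favorable = C(9,2) · C(12,2) · C(8,0) · C(12,0) = 2376; total = C(41,4) = 101270.
P = 2376/101270 = 1188/50635 ≈ 0.0235.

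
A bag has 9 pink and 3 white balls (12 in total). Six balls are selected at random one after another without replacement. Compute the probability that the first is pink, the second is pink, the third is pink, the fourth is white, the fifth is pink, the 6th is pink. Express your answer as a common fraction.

Multiply the conditional probability of each draw in order, without replacement, so each draw removes one from its color and from the total.
P = (9/12) · (8/11) · (7/10) · (3/9) · (6/8) · (5/7) = 3/44 ≈ 0.0682.

3/44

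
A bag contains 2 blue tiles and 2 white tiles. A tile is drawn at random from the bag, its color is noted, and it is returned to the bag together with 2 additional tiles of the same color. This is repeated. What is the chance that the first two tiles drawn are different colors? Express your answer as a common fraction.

1/3

Either white then blue, or blue then white; after the first draw the total is 6.
P = (2/4)·(2/6) + (2/4)·(2/6) = 1/3 ≈ 0.3333.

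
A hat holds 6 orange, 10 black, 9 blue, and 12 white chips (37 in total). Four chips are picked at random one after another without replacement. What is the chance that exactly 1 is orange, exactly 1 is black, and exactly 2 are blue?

144/4403

Unordered draws without replacement: count favorable combinations over C(37,4).
Favorable = C(6,1) · C(10,1) · C(9,2) · C(12,0) = 2160; total = C(37,4) = 66045.
P = 2160/66045 = 144/4403 ≈ 0.0327.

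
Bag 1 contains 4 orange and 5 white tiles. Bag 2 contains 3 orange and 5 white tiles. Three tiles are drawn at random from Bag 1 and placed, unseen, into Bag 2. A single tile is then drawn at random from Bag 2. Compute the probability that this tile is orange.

Condition on how many of the transferred tiles are orange (from Bag 1: 4 orange of 9; then Bag 2 has 11 total).
  0 orange: C(4,0)C(5,3)/C(9,3) = 5/42; then P = 3/11
  1 orange: C(4,1)C(5,2)/C(9,3) = 10/21; then P = 4/11
  2 orange: C(4,2)C(5,1)/C(9,3) = 5/14; then P = 5/11
  3 orange: C(4,3)C(5,0)/C(9,3) = 1/21; then P = 6/11
P(orange from Bag 2) = 13/33 ≈ 0.3939.

13/33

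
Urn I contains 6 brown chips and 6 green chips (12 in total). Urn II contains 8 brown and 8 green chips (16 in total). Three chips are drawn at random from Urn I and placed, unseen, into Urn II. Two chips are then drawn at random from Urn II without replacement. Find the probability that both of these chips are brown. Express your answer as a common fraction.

Condition on how many of the transferred chips are brown (from Urn I: 6 brown of 12; then Urn II has 19 total).
  0 brown: C(6,0)C(6,3)/C(12,3) = 1/11; then P = C(8,2)/C(19,2) = 28/171
  1 brown: C(6,1)C(6,2)/C(12,3) = 9/22; then P = C(9,2)/C(19,2) = 4/19
  2 brown: C(6,2)C(6,1)/C(12,3) = 9/22; then P = C(10,2)/C(19,2) = 5/19
  3 brown: C(6,3)C(6,0)/C(12,3) = 1/11; then P = C(11,2)/C(19,2) = 55/171
P(both brown) = 895/3762 ≈ 0.2379.

895/3762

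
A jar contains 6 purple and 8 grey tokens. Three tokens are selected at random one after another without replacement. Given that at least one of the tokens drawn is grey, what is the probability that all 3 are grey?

7/43

P(all 3 grey) = C(8,3)/C(14,3) = 2/13; P(at least one grey) = 1 − C(6,3)/C(14,3) = 86/91.
Since 'all 3 grey' ⊆ 'at least one grey', P(all 3 | at least one) = 2/13 / 86/91 = 7/43 ≈ 0.1628.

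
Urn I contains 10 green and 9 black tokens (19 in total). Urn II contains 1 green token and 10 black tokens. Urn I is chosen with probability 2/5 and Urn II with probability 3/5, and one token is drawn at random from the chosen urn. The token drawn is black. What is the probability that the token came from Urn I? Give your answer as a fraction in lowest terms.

P(black | Urn I) = 9/19; P(black | Urn II) = 10/11.
P(black) = 2/5·9/19 + 3/5·10/11 = 768/1045.
By Bayes' rule, P(Urn I | black) = 18/95 / 768/1045 = 33/128 ≈ 0.2578.

33/128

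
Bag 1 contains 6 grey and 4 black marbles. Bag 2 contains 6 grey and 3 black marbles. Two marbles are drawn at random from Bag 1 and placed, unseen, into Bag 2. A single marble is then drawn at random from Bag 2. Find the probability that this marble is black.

19/55

Condition on how many of the transferred marbles are black (from Bag 1: 4 black of 10; then Bag 2 has 11 total).
  0 black: C(4,0)C(6,2)/C(10,2) = 1/3; then P = 3/11
  1 black: C(4,1)C(6,1)/C(10,2) = 8/15; then P = 4/11
  2 black: C(4,2)C(6,0)/C(10,2) = 2/15; then P = 5/11
P(black from Bag 2) = 19/55 ≈ 0.3455.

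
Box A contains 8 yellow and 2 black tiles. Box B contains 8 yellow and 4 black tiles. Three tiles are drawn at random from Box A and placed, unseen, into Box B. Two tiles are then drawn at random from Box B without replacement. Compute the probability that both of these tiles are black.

Condition on how many of the transferred tiles are black (from Box A: 2 black of 10; then Box B has 15 total).
  0 black: C(2,0)C(8,3)/C(10,3) = 7/15; then P = C(4,2)/C(15,2) = 2/35
  1 black: C(2,1)C(8,2)/C(10,3) = 7/15; then P = C(5,2)/C(15,2) = 2/21
  2 black: C(2,2)C(8,1)/C(10,3) = 1/15; then P = C(6,2)/C(15,2) = 1/7
P(both black) = 127/1575 ≈ 0.0806.

127/1575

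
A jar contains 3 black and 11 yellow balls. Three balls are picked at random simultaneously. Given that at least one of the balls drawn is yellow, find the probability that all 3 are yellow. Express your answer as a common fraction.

P(all 3 yellow) = C(11,3)/C(14,3) = 165/364; P(at least one yellow) = 1 − C(3,3)/C(14,3) = 363/364.
Since 'all 3 yellow' ⊆ 'at least one yellow', P(all 3 | at least one) = 165/364 / 363/364 = 5/11 ≈ 0.4545.

5/11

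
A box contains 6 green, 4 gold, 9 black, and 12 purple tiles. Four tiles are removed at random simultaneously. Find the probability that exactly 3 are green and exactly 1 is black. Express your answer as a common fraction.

36/6293

Unordered draws without replacement: count favorable combinations over C(31,4).
Favorable = C(6,3) · C(4,0) · C(9,1) · C(12,0) = 180; total = C(31,4) = 31465.
P = 180/31465 = 36/6293 ≈ 0.0057.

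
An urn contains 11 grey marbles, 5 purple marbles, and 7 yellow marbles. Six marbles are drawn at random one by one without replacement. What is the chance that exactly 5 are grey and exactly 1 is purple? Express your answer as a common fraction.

Unordered draws without replacement: count favorable combinations over C(23,6).
Favorable = C(11,5) · C(5,1) · C(7,0) = 2310; total = C(23,6) = 100947.
P = 2310/100947 = 10/437 ≈ 0.0229.

10/437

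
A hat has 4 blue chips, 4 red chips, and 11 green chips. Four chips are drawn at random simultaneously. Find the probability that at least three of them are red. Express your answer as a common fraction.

Sum the hypergeometric tail for j = 3,…,4 red chips.
Favorable = C(4,3)·C(15,1) + C(4,4)·C(15,0) = 61; total = C(19,4) = 3876.
P = 61/3876 = 61/3876 ≈ 0.0157.

61/3876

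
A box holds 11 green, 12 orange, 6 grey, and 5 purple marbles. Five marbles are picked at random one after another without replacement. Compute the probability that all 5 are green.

7/4216

Unordered draws without replacement: count favorable combinations over C(34,5).
Favorable = C(11,5) · C(12,0) · C(6,0) · C(5,0) = 462; total = C(34,5) = 278256.
P = 462/278256 = 7/4216 ≈ 0.0017.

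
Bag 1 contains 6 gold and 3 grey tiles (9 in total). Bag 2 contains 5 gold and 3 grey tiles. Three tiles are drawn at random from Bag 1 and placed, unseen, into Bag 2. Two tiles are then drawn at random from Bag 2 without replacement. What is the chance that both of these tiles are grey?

5/44

Condition on how many of the transferred tiles are grey (from Bag 1: 3 grey of 9; then Bag 2 has 11 total).
  0 grey: C(3,0)C(6,3)/C(9,3) = 5/21; then P = C(3,2)/C(11,2) = 3/55
  1 grey: C(3,1)C(6,2)/C(9,3) = 15/28; then P = C(4,2)/C(11,2) = 6/55
  2 grey: C(3,2)C(6,1)/C(9,3) = 3/14; then P = C(5,2)/C(11,2) = 2/11
  3 grey: C(3,3)C(6,0)/C(9,3) = 1/84; then P = C(6,2)/C(11,2) = 3/11
P(both grey) = 5/44 ≈ 0.1136.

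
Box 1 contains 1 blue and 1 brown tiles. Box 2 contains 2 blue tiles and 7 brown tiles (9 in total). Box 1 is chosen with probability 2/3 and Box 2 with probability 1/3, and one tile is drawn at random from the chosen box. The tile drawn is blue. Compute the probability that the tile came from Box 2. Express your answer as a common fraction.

2/11

P(blue | Box 1) = 1/2; P(blue | Box 2) = 2/9.
P(blue) = 2/3·1/2 + 1/3·2/9 = 11/27.
By Bayes' rule, P(Box 2 | blue) = 2/27 / 11/27 = 2/11 ≈ 0.1818.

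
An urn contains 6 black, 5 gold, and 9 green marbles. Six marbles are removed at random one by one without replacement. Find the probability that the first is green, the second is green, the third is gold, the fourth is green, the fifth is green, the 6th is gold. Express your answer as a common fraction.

Multiply the conditional probability of each draw in order, without replacement, so each draw removes one from its color and from the total.
P = (9/20) · (8/19) · (5/18) · (7/17) · (6/16) · (4/15) = 7/3230 ≈ 0.0022.

7/3230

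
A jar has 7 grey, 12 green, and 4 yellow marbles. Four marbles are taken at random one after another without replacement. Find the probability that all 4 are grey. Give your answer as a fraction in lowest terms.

1/253

Unordered draws without replacement: count favorable combinations over C(23,4).
Favorable = C(7,4) · C(12,0) · C(4,0) = 35; total = C(23,4) = 8855.
P = 35/8855 = 1/253 ≈ 0.0040.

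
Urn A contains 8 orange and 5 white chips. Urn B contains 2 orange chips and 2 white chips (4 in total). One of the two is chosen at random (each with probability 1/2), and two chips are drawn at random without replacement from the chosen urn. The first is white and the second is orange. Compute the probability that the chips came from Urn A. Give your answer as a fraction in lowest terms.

10/23

P(E | Urn A) = 10/39; P(E | Urn B) = 1/3.
P(E) = 1/2·10/39 + 1/2·1/3 = 23/78.
By Bayes' rule, P(Urn A | E) = 5/39 / 23/78 = 10/23 ≈ 0.4348.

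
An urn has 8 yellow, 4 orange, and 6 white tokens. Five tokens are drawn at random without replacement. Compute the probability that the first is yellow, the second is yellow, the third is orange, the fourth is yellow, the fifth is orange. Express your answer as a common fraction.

Multiply the conditional probability of each draw in order, without replacement, so each draw removes one from its color and from the total.
P = (8/18) · (7/17) · (4/16) · (6/15) · (3/14) = 1/255 ≈ 0.0039.

1/255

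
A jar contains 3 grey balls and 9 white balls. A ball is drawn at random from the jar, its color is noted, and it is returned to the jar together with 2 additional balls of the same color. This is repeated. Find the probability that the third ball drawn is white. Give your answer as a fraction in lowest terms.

3/4

Sum over the four possibilities for the first two draws (white/not-white each), tracking how the white count and total change by +2 per draw.
P(third is white) = 3/4 ≈ 0.7500. (In a Pólya urn every draw has the same marginal probability 9/12.)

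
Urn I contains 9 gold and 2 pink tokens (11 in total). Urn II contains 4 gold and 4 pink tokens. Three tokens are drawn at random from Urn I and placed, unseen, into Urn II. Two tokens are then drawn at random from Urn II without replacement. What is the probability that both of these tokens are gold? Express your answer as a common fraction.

978/3025

Condition on how many of the transferred tokens are gold (from Urn I: 9 gold of 11; then Urn II has 11 total).
  1 gold: C(9,1)C(2,2)/C(11,3) = 3/55; then P = C(5,2)/C(11,2) = 2/11
  2 gold: C(9,2)C(2,1)/C(11,3) = 24/55; then P = C(6,2)/C(11,2) = 3/11
  3 gold: C(9,3)C(2,0)/C(11,3) = 28/55; then P = C(7,2)/C(11,2) = 21/55
P(both gold) = 978/3025 ≈ 0.3233.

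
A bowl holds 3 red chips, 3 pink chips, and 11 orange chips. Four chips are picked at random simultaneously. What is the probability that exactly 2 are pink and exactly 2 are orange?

33/476

Unordered draws without replacement: count favorable combinations over C(17,4).
Favorable = C(3,0) · C(3,2) · C(11,2) = 165; total = C(17,4) = 2380.
P = 165/2380 = 33/476 ≈ 0.0693.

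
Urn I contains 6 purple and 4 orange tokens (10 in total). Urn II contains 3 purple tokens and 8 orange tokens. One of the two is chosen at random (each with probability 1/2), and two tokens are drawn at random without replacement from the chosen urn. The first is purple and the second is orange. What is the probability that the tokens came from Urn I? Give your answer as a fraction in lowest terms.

11/20

P(E | Urn I) = 4/15; P(E | Urn II) = 12/55.
P(E) = 1/2·4/15 + 1/2·12/55 = 8/33.
By Bayes' rule, P(Urn I | E) = 2/15 / 8/33 = 11/20 ≈ 0.5500.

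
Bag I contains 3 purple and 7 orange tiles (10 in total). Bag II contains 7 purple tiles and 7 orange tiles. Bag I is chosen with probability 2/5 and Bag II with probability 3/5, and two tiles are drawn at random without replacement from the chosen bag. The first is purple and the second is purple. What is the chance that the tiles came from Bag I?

26/161

P(E | Bag I) = 1/15; P(E | Bag II) = 3/13.
P(E) = 2/5·1/15 + 3/5·3/13 = 161/975.
By Bayes' rule, P(Bag I | E) = 2/75 / 161/975 = 26/161 ≈ 0.1615.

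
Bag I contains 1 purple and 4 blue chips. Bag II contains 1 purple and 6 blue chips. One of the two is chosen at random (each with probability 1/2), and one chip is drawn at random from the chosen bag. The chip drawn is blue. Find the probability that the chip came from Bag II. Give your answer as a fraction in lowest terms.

15/29

P(blue | Bag I) = 4/5; P(blue | Bag II) = 6/7.
P(blue) = 1/2·4/5 + 1/2·6/7 = 29/35.
By Bayes' rule, P(Bag II | blue) = 3/7 / 29/35 = 15/29 ≈ 0.5172.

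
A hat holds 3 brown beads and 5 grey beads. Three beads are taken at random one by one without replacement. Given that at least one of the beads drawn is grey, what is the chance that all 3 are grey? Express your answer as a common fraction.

P(all 3 grey) = C(5,3)/C(8,3) = 5/28; P(at least one grey) = 1 − C(3,3)/C(8,3) = 55/56.
Since 'all 3 grey' ⊆ 'at least one grey', P(all 3 | at least one) = 5/28 / 55/56 = 2/11 ≈ 0.1818.

2/11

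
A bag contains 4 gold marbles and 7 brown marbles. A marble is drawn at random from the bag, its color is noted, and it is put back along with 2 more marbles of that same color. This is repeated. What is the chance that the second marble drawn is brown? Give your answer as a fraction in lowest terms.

Condition on the first draw. If first is brown (prob 7/11), second-brown has prob (9)/(13); if not (prob 4/11), it has prob 7/(13).
P = (7/11)·(9/13) + (4/11)·(7/13) = 7/11 ≈ 0.6364.

7/11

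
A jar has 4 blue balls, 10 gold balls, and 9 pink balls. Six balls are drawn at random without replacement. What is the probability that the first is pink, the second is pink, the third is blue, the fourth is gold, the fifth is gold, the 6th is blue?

Multiply the conditional probability of each draw in order, without replacement, so each draw removes one from its color and from the total.
P = (9/23) · (8/22) · (4/21) · (10/20) · (9/19) · (3/18) = 36/33649 ≈ 0.0011.

36/33649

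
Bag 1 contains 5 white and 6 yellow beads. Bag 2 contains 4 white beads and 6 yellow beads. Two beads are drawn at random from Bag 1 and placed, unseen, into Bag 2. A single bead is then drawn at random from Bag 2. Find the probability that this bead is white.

Condition on how many of the transferred beads are white (from Bag 1: 5 white of 11; then Bag 2 has 12 total).
  0 white: C(5,0)C(6,2)/C(11,2) = 3/11; then P = 4/12
  1 white: C(5,1)C(6,1)/C(11,2) = 6/11; then P = 5/12
  2 white: C(5,2)C(6,0)/C(11,2) = 2/11; then P = 6/12
P(white from Bag 2) = 9/22 ≈ 0.4091.

9/22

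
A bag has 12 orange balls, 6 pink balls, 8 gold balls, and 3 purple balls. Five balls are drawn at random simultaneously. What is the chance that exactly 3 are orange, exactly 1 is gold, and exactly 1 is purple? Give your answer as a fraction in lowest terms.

352/7917

Unordered draws without replacement: count favorable combinations over C(29,5).
Favorable = C(12,3) · C(6,0) · C(8,1) · C(3,1) = 5280; total = C(29,5) = 118755.
P = 5280/118755 = 352/7917 ≈ 0.0445.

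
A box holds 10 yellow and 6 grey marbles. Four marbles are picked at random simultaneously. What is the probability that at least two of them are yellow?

321/364

Sum the hypergeometric tail for j = 2,…,4 yellow marbles.
Favorable = C(10,2)·C(6,2) + C(10,3)·C(6,1) + C(10,4)·C(6,0) = 1605; total = C(16,4) = 1820.
P = 1605/1820 = 321/364 ≈ 0.8819.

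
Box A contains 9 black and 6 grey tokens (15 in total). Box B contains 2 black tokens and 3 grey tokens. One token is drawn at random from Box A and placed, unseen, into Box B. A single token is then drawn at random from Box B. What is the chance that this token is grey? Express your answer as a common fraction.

Condition on how many of the transferred tokens are grey (from Box A: 6 grey of 15; then Box B has 6 total).
  0 grey: C(6,0)C(9,1)/C(15,1) = 3/5; then P = 3/6
  1 grey: C(6,1)C(9,0)/C(15,1) = 2/5; then P = 4/6
P(grey from Box B) = 17/30 ≈ 0.5667.

17/30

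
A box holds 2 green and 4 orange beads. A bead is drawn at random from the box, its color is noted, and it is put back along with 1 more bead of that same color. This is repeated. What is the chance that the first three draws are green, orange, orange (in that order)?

Track the composition after each reinforcement of +1.
P = (2/6) · (4/7) · (5/8) = 5/42 ≈ 0.1190.

5/42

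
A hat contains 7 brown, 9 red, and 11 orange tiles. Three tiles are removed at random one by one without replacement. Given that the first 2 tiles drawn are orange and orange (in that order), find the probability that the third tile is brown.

7/25

After removing 2 orange, the hat has 7 brown out of 25 remaining.
P(third is brown | given) = 7/25 ≈ 0.2800.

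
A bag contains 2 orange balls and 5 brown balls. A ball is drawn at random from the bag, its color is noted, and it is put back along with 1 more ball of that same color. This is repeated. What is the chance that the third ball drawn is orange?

Sum over the four possibilities for the first two draws (orange/not-orange each), tracking how the orange count and total change by +1 per draw.
P(third is orange) = 2/7 ≈ 0.2857. (In a Pólya urn every draw has the same marginal probability 2/7.)

2/7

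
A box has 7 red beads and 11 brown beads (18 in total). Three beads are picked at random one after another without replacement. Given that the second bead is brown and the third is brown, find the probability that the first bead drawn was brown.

9/16

P(first=brown and the second bead is brown and the third is brown) = (11/18)·(10/17)·(9/16) = 55/272.
P(E) = Σ over first color = 385/2448 + 55/272 = 55/153.
By Bayes, P(first=brown | E) = 55/272 / 55/153 = 9/16 ≈ 0.5625.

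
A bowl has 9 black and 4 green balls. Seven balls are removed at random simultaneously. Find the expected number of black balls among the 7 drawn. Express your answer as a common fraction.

63/13

By linearity of expectation, E[X] = Σ P(draw i is black); by symmetry each draw (even without replacement) has P(black) = 9/13.
E[X] = 7 · 9/13 = 63/13 ≈ 4.8462.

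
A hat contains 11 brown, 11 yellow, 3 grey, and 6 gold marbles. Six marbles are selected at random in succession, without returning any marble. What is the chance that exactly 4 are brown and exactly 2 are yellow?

6050/245427

Unordered draws without replacement: count favorable combinations over C(31,6).
Favorable = C(11,4) · C(11,2) · C(3,0) · C(6,0) = 18150; total = C(31,6) = 736281.
P = 18150/736281 = 6050/245427 ≈ 0.0247.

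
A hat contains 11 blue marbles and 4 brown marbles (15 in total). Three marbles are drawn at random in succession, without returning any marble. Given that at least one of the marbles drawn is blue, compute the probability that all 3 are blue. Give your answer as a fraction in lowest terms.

15/41

P(all 3 blue) = C(11,3)/C(15,3) = 33/91; P(at least one blue) = 1 − C(4,3)/C(15,3) = 451/455.
Since 'all 3 blue' ⊆ 'at least one blue', P(all 3 | at least one) = 33/91 / 451/455 = 15/41 ≈ 0.3659.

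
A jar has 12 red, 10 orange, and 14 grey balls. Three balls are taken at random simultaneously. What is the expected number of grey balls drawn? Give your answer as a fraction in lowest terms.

By linearity of expectation, E[X] = Σ P(draw i is grey); by symmetry each draw (even without replacement) has P(grey) = 14/36.
E[X] = 3 · 14/36 = 7/6 ≈ 1.1667.

7/6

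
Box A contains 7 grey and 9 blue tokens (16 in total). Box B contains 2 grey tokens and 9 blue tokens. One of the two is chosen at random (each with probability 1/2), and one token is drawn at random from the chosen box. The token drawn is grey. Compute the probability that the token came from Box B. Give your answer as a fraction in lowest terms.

32/109

P(grey | Box A) = 7/16; P(grey | Box B) = 2/11.
P(grey) = 1/2·7/16 + 1/2·2/11 = 109/352.
By Bayes' rule, P(Box B | grey) = 1/11 / 109/352 = 32/109 ≈ 0.2936.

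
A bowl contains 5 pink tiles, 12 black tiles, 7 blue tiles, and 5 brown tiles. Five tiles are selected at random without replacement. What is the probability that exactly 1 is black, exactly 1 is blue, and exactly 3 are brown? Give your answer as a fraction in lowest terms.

Unordered draws without replacement: count favorable combinations over C(29,5).
Favorable = C(5,0) · C(12,1) · C(7,1) · C(5,3) = 840; total = C(29,5) = 118755.
P = 840/118755 = 8/1131 ≈ 0.0071.

8/1131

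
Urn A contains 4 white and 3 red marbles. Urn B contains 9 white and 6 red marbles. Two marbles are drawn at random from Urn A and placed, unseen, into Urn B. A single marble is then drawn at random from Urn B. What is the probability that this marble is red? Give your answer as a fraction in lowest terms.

Condition on how many of the transferred marbles are red (from Urn A: 3 red of 7; then Urn B has 17 total).
  0 red: C(3,0)C(4,2)/C(7,2) = 2/7; then P = 6/17
  1 red: C(3,1)C(4,1)/C(7,2) = 4/7; then P = 7/17
  2 red: C(3,2)C(4,0)/C(7,2) = 1/7; then P = 8/17
P(red from Urn B) = 48/119 ≈ 0.4034.

48/119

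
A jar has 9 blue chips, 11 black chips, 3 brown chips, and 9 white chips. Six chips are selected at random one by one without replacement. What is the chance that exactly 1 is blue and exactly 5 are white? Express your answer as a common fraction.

Unordered draws without replacement: count favorable combinations over C(32,6).
Favorable = C(9,1) · C(11,0) · C(3,0) · C(9,5) = 1134; total = C(32,6) = 906192.
P = 1134/906192 = 9/7192 ≈ 0.0013.

9/7192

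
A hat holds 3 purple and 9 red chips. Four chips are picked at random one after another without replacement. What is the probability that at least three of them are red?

Sum the hypergeometric tail for j = 3,…,4 red chips.
Favorable = C(9,3)·C(3,1) + C(9,4)·C(3,0) = 378; total = C(12,4) = 495.
P = 378/495 = 42/55 ≈ 0.7636.

42/55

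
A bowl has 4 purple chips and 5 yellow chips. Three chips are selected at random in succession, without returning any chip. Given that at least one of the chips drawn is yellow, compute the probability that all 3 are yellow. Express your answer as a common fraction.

1/8

P(all 3 yellow) = C(5,3)/C(9,3) = 5/42; P(at least one yellow) = 1 − C(4,3)/C(9,3) = 20/21.
Since 'all 3 yellow' ⊆ 'at least one yellow', P(all 3 | at least one) = 5/42 / 20/21 = 1/8 ≈ 0.1250.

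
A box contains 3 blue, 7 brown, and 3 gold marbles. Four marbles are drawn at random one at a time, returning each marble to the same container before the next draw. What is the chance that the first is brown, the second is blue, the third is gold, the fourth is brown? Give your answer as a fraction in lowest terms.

Multiply the conditional probability of each draw in order, with replacement (the composition resets each draw).
P = (7/13) · (3/13) · (3/13) · (7/13) = 441/28561 ≈ 0.0154.

441/28561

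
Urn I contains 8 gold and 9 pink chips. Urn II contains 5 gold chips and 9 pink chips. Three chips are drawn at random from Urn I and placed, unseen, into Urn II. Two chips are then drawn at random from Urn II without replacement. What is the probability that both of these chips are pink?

Condition on how many of the transferred chips are pink (from Urn I: 9 pink of 17; then Urn II has 17 total).
  0 pink: C(9,0)C(8,3)/C(17,3) = 7/85; then P = C(9,2)/C(17,2) = 9/34
  1 pink: C(9,1)C(8,2)/C(17,3) = 63/170; then P = C(10,2)/C(17,2) = 45/136
  2 pink: C(9,2)C(8,1)/C(17,3) = 36/85; then P = C(11,2)/C(17,2) = 55/136
  3 pink: C(9,3)C(8,0)/C(17,3) = 21/170; then P = C(12,2)/C(17,2) = 33/68
P(both pink) = 1737/4624 ≈ 0.3756.

1737/4624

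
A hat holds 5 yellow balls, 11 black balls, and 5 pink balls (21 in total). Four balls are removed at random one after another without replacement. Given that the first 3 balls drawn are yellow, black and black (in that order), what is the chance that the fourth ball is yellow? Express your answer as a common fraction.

2/9

After removing 1 yellow, 2 black, the hat has 4 yellow out of 18 remaining.
P(fourth is yellow | given) = 4/18 = 2/9 ≈ 0.2222.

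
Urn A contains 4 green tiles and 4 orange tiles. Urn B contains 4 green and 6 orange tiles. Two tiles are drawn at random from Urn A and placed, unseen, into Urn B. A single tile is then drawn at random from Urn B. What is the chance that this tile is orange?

Condition on how many of the transferred tiles are orange (from Urn A: 4 orange of 8; then Urn B has 12 total).
  0 orange: C(4,0)C(4,2)/C(8,2) = 3/14; then P = 6/12
  1 orange: C(4,1)C(4,1)/C(8,2) = 4/7; then P = 7/12
  2 orange: C(4,2)C(4,0)/C(8,2) = 3/14; then P = 8/12
P(orange from Urn B) = 7/12 ≈ 0.5833.

7/12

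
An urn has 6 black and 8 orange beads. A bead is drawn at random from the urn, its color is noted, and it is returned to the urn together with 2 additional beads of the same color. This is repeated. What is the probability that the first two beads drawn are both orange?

5/14

After a orange draw the urn holds 10 orange out of 16.
P = (8/14)·(10/16) = 5/14 ≈ 0.3571.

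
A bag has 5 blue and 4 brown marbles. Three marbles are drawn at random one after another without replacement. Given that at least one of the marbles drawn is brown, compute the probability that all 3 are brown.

2/37

P(all 3 brown) = C(4,3)/C(9,3) = 1/21; P(at least one brown) = 1 − C(5,3)/C(9,3) = 37/42.
Since 'all 3 brown' ⊆ 'at least one brown', P(all 3 | at least one) = 1/21 / 37/42 = 2/37 ≈ 0.0541.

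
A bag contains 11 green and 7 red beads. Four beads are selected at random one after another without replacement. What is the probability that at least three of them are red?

7/51

Sum the hypergeometric tail for j = 3,…,4 red beads.
Favorable = C(7,3)·C(11,1) + C(7,4)·C(11,0) = 420; total = C(18,4) = 3060.
P = 420/3060 = 7/51 ≈ 0.1373.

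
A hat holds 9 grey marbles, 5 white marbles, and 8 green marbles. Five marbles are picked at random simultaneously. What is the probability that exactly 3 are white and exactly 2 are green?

20/1881

Unordered draws without replacement: count favorable combinations over C(22,5).
Favorable = C(9,0) · C(5,3) · C(8,2) = 280; total = C(22,5) = 26334.
P = 280/26334 = 20/1881 ≈ 0.0106.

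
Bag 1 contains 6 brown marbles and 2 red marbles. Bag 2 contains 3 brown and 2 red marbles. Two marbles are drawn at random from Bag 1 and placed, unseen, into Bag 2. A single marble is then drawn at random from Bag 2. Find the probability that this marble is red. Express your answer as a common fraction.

5/14

Condition on how many of the transferred marbles are red (from Bag 1: 2 red of 8; then Bag 2 has 7 total).
  0 red: C(2,0)C(6,2)/C(8,2) = 15/28; then P = 2/7
  1 red: C(2,1)C(6,1)/C(8,2) = 3/7; then P = 3/7
  2 red: C(2,2)C(6,0)/C(8,2) = 1/28; then P = 4/7
P(red from Bag 2) = 5/14 ≈ 0.3571.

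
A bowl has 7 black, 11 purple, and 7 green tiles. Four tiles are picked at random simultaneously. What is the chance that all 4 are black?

7/2530

Unordered draws without replacement: count favorable combinations over C(25,4).
Favorable = C(7,4) · C(11,0) · C(7,0) = 35; total = C(25,4) = 12650.
P = 35/12650 = 7/2530 ≈ 0.0028.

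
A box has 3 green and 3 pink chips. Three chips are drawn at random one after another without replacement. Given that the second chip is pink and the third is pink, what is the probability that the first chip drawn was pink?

1/4

P(first=pink and the second chip is pink and the third is pink) = (3/6)·(2/5)·(1/4) = 1/20.
P(E) = Σ over first color = 3/20 + 1/20 = 1/5.
By Bayes, P(first=pink | E) = 1/20 / 1/5 = 1/4 ≈ 0.2500.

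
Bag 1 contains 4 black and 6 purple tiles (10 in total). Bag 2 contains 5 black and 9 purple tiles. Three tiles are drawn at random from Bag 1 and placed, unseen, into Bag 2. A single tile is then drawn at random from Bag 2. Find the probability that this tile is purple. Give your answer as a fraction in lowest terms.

Condition on how many of the transferred tiles are purple (from Bag 1: 6 purple of 10; then Bag 2 has 17 total).
  0 purple: C(6,0)C(4,3)/C(10,3) = 1/30; then P = 9/17
  1 purple: C(6,1)C(4,2)/C(10,3) = 3/10; then P = 10/17
  2 purple: C(6,2)C(4,1)/C(10,3) = 1/2; then P = 11/17
  3 purple: C(6,3)C(4,0)/C(10,3) = 1/6; then P = 12/17
P(purple from Bag 2) = 54/85 ≈ 0.6353.

54/85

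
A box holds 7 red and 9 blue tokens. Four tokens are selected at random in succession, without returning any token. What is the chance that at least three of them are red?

Sum the hypergeometric tail for j = 3,…,4 red tokens.
Favorable = C(7,3)·C(9,1) + C(7,4)·C(9,0) = 350; total = C(16,4) = 1820.
P = 350/1820 = 5/26 ≈ 0.1923.

5/26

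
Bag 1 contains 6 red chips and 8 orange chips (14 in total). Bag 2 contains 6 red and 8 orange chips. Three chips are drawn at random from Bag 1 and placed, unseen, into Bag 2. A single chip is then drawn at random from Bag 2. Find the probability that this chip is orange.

4/7

Condition on how many of the transferred chips are orange (from Bag 1: 8 orange of 14; then Bag 2 has 17 total).
  0 orange: C(8,0)C(6,3)/C(14,3) = 5/91; then P = 8/17
  1 orange: C(8,1)C(6,2)/C(14,3) = 30/91; then P = 9/17
  2 orange: C(8,2)C(6,1)/C(14,3) = 6/13; then P = 10/17
  3 orange: C(8,3)C(6,0)/C(14,3) = 2/13; then P = 11/17
P(orange from Bag 2) = 4/7 ≈ 0.5714.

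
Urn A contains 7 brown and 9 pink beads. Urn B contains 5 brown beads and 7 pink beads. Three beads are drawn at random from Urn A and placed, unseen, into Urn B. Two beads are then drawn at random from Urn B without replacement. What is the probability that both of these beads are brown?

Condition on how many of the transferred beads are brown (from Urn A: 7 brown of 16; then Urn B has 15 total).
  0 brown: C(7,0)C(9,3)/C(16,3) = 3/20; then P = C(5,2)/C(15,2) = 2/21
  1 brown: C(7,1)C(9,2)/C(16,3) = 9/20; then P = C(6,2)/C(15,2) = 1/7
  2 brown: C(7,2)C(9,1)/C(16,3) = 27/80; then P = C(7,2)/C(15,2) = 1/5
  3 brown: C(7,3)C(9,0)/C(16,3) = 1/16; then P = C(8,2)/C(15,2) = 4/15
P(both brown) = 1367/8400 ≈ 0.1627.

1367/8400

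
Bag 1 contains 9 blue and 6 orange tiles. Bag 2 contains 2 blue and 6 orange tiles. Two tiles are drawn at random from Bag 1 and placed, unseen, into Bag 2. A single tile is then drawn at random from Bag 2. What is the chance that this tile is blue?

Condition on how many of the transferred tiles are blue (from Bag 1: 9 blue of 15; then Bag 2 has 10 total).
  0 blue: C(9,0)C(6,2)/C(15,2) = 1/7; then P = 2/10
  1 blue: C(9,1)C(6,1)/C(15,2) = 18/35; then P = 3/10
  2 blue: C(9,2)C(6,0)/C(15,2) = 12/35; then P = 4/10
P(blue from Bag 2) = 8/25 ≈ 0.3200.

8/25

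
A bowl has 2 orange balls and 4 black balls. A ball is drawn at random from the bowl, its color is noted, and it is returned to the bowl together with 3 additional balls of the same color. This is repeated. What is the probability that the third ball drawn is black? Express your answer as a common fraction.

Sum over the four possibilities for the first two draws (black/not-black each), tracking how the black count and total change by +3 per draw.
P(third is black) = 2/3 ≈ 0.6667. (In a Pólya urn every draw has the same marginal probability 4/6.)

2/3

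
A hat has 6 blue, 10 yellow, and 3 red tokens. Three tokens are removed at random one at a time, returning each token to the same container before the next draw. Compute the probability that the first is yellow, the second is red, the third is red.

90/6859

Multiply the conditional probability of each draw in order, with replacement (the composition resets each draw).
P = (10/19) · (3/19) · (3/19) = 90/6859 ≈ 0.0131.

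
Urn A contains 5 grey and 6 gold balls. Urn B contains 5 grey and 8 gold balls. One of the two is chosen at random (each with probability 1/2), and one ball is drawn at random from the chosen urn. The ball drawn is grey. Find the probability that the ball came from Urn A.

13/24

P(grey | Urn A) = 5/11; P(grey | Urn B) = 5/13.
P(grey) = 1/2·5/11 + 1/2·5/13 = 60/143.
By Bayes' rule, P(Urn A | grey) = 5/22 / 60/143 = 13/24 ≈ 0.5417.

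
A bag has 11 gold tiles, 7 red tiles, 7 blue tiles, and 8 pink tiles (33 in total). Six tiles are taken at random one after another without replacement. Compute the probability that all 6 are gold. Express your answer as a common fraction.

3/7192

Unordered draws without replacement: count favorable combinations over C(33,6).
Favorable = C(11,6) · C(7,0) · C(7,0) · C(8,0) = 462; total = C(33,6) = 1107568.
P = 462/1107568 = 3/7192 ≈ 0.0004.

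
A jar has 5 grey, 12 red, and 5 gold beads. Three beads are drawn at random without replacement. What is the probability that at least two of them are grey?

Sum the hypergeometric tail for j = 2,…,3 grey beads.
Favorable = C(5,2)·C(17,1) + C(5,3)·C(17,0) = 180; total = C(22,3) = 1540.
P = 180/1540 = 9/77 ≈ 0.1169.

9/77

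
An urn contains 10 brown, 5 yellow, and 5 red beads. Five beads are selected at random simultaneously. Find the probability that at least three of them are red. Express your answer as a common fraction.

563/7752

Sum the hypergeometric tail for j = 3,…,5 red beads.
Favorable = C(5,3)·C(15,2) + C(5,4)·C(15,1) + C(5,5)·C(15,0) = 1126; total = C(20,5) = 15504.
P = 1126/15504 = 563/7752 ≈ 0.0726.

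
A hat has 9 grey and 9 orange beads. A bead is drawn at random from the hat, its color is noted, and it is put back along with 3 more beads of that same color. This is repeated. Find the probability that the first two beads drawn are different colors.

Either grey then orange, or orange then grey; after the first draw the total is 21.
P = (9/18)·(9/21) + (9/18)·(9/21) = 3/7 ≈ 0.4286.

3/7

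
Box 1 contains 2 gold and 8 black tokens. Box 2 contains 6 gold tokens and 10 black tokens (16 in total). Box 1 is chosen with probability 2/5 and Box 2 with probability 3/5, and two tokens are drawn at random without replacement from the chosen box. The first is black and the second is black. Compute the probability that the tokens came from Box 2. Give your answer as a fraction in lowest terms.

405/853

P(E | Box 1) = 28/45; P(E | Box 2) = 3/8.
P(E) = 2/5·28/45 + 3/5·3/8 = 853/1800.
By Bayes' rule, P(Box 2 | E) = 9/40 / 853/1800 = 405/853 ≈ 0.4748.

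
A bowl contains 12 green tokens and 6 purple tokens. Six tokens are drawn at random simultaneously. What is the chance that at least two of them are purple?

Sum the hypergeometric tail for j = 2,…,6 purple tokens.
Favorable = C(6,2)·C(12,4) + C(6,3)·C(12,3) + C(6,4)·C(12,2) + C(6,5)·C(12,1) + C(6,6)·C(12,0) = 12888; total = C(18,6) = 18564.
P = 12888/18564 = 1074/1547 ≈ 0.6942.

1074/1547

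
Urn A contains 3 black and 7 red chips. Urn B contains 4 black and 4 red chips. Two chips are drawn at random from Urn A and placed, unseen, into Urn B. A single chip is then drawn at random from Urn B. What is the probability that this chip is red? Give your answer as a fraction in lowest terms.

27/50

Condition on how many of the transferred chips are red (from Urn A: 7 red of 10; then Urn B has 10 total).
  0 red: C(7,0)C(3,2)/C(10,2) = 1/15; then P = 4/10
  1 red: C(7,1)C(3,1)/C(10,2) = 7/15; then P = 5/10
  2 red: C(7,2)C(3,0)/C(10,2) = 7/15; then P = 6/10
P(red from Urn B) = 27/50 ≈ 0.5400.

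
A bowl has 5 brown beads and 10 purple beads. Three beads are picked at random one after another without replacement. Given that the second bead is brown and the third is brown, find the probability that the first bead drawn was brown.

P(first=brown and the second bead is brown and the third is brown) = (5/15)·(4/14)·(3/13) = 2/91.
P(E) = Σ over first color = 2/91 + 20/273 = 2/21.
By Bayes, P(first=brown | E) = 2/91 / 2/21 = 3/13 ≈ 0.2308.

3/13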